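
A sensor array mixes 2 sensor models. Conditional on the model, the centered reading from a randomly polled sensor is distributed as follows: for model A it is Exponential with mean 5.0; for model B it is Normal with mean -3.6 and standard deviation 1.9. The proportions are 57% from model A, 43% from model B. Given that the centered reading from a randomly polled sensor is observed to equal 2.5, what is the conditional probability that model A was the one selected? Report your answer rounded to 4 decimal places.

Likelihoods f(2.5 | ·): A: 0.121306; B: 0.00121315.
Posterior ∝ prior × likelihood. Numerator for A: 0.57·0.121306 = 0.0691445.
Normalizing constant: 0.57·0.121306 + 0.43·0.00121315 = 0.0696662.
P(A | observation) = 0.0691445 / 0.0696662 = 0.992512.

0.9925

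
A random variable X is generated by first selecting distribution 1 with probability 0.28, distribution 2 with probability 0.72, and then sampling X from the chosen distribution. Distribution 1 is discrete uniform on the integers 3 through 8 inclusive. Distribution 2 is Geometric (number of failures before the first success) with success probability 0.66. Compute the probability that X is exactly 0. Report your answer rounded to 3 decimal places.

Conditional on each component, P(X = 0): 1: 0; 2: 0.66.
By total probability, P(X = 0) = 0.28·0 + 0.72·0.66 = 0.4752.

0.475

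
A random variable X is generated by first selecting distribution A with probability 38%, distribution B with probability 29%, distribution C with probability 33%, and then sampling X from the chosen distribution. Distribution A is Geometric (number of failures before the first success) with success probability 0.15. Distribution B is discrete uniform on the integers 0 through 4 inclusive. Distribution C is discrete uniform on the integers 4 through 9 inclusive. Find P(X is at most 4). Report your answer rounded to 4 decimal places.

0.5564

Conditional on each component, P(X ≤ 4): A: 0.556295; B: 1; C: 0.166667.
By total probability, P(X ≤ 4) = 0.38·0.556295 + 0.29·1 + 0.33·0.166667 = 0.556392.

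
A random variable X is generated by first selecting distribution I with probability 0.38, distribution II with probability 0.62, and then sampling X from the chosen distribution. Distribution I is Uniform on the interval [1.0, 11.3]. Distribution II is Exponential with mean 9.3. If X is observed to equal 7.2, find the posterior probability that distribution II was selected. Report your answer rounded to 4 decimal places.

Likelihoods f(7.2 | ·): I: 0.0970874; II: 0.049578.
Posterior ∝ prior × likelihood. Numerator for II: 0.62·0.049578 = 0.0307384.
Normalizing constant: 0.38·0.0970874 + 0.62·0.049578 = 0.0676316.
P(II | observation) = 0.0307384 / 0.0676316 = 0.454497.

0.4545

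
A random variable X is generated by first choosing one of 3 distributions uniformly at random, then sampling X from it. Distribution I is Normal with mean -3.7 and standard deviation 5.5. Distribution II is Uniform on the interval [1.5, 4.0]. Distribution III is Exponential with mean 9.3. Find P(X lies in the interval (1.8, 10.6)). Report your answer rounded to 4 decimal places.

0.5127

Conditional on each component, P(1.8 < X < 10.6): I: 0.153994; II: 0.88; III: 0.504142.
By total probability, P(1.8 < X < 10.6) = 0.333333·0.153994 + 0.333333·0.88 + 0.333333·0.504142 = 0.512712.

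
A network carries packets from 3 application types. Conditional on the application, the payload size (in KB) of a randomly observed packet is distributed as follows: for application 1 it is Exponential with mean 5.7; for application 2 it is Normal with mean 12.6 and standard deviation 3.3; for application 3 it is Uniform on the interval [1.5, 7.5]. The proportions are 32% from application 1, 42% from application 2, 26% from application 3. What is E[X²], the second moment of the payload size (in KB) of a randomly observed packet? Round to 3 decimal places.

98.092

For each component E[X²] = Var + (mean)², giving 1: 64.98; 2: 169.65; 3: 23.25.
Overall E[X²] = 0.32·64.98 + 0.42·169.65 + 0.26·23.25 = 98.0916.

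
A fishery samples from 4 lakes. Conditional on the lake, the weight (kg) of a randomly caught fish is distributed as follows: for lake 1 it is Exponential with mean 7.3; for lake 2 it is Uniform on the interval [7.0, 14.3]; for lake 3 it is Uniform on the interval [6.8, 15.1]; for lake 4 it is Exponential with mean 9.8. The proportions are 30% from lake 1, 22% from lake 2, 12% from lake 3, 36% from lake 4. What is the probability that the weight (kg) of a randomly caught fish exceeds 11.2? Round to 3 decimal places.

0.329

Conditional on each lake, P(X > 11.2): 1: 0.215618; 2: 0.424658; 3: 0.46988; 4: 0.318907.
By total probability, P(X > 11.2) = 0.3·0.215618 + 0.22·0.424658 + 0.12·0.46988 + 0.36·0.318907 = 0.329302.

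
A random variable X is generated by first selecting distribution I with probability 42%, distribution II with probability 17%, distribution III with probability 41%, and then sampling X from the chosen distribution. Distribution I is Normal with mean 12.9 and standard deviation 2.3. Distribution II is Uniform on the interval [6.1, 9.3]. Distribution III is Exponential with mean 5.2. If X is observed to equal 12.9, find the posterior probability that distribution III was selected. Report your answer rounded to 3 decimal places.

0.083

Likelihoods f(12.9 | ·): I: 0.173453; II: 0; III: 0.0160921.
Posterior ∝ prior × likelihood. Numerator for III: 0.41·0.0160921 = 0.00659775.
Normalizing constant: 0.42·0.173453 + 0.17·0 + 0.41·0.0160921 = 0.0794481.
P(III | observation) = 0.00659775 / 0.0794481 = 0.0830448.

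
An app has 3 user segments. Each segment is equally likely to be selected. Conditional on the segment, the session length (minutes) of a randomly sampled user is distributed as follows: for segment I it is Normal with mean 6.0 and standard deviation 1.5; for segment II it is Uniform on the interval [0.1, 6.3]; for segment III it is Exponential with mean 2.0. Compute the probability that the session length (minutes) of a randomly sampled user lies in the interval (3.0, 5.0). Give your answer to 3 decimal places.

0.231

Conditional on each segment, P(3.0 < X < 5.0): I: 0.229742; II: 0.322581; III: 0.141045.
By total probability, P(3.0 < X < 5.0) = 0.333333·0.229742 + 0.333333·0.322581 + 0.333333·0.141045 = 0.231123.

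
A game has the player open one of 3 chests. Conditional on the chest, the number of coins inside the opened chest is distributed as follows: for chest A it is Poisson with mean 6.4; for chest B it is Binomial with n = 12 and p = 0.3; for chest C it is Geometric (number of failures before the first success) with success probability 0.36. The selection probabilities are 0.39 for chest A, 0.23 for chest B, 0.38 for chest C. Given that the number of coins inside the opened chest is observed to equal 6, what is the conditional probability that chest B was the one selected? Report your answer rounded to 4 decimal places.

0.2037

Likelihoods P(X=6 | ·): A: 0.158585; B: 0.0792479; C: 0.024739.
Posterior ∝ prior × likelihood. Numerator for B: 0.23·0.0792479 = 0.018227.
Normalizing constant: 0.39·0.158585 + 0.23·0.0792479 + 0.38·0.024739 = 0.0894761.
P(B | observation) = 0.018227 / 0.0894761 = 0.203708.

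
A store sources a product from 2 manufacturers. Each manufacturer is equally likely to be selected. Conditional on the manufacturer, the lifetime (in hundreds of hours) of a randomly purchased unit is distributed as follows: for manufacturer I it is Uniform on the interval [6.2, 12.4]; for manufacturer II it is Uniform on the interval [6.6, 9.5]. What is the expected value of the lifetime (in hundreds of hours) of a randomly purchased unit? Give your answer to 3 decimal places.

Component means — I: 9.3; II: 8.05.
E[X] = 0.5·9.3 + 0.5·8.05 = 8.675.

8.675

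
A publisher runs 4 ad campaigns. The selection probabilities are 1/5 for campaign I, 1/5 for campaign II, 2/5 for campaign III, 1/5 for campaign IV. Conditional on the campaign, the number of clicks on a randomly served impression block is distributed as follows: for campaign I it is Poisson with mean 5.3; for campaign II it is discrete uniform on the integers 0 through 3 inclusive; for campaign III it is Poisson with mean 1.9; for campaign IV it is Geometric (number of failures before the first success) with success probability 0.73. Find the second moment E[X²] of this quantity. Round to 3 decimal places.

9.711

For each component E[X²] = Var + (mean)², giving I: 33.39; II: 3.5; III: 5.51; IV: 0.64346.
Overall E[X²] = 0.2·33.39 + 0.2·3.5 + 0.4·5.51 + 0.2·0.64346 = 9.71069.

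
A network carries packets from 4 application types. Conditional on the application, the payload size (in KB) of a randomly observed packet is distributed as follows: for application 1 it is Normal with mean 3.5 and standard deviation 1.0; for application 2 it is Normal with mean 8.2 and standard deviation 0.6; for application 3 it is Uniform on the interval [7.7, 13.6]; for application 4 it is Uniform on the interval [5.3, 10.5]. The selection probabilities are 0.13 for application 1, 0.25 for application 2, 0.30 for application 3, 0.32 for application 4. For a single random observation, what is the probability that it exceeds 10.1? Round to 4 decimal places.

0.2028

Conditional on each application, P(X > 10.1): 1: 2.05579e-11; 2: 0.000770985; 3: 0.59322; 4: 0.0769231.
By total probability, P(X > 10.1) = 0.13·2.05579e-11 + 0.25·0.000770985 + 0.3·0.59322 + 0.32·0.0769231 = 0.202774.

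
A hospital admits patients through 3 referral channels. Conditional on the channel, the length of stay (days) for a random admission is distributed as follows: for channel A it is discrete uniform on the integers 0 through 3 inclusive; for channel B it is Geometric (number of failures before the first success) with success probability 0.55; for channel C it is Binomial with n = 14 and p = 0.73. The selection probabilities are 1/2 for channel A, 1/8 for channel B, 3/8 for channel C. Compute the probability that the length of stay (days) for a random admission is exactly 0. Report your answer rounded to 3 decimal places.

0.194

Conditional on each channel, P(X = 0): A: 0.25; B: 0.55; C: 1.09419e-08.
By total probability, P(X = 0) = 0.5·0.25 + 0.125·0.55 + 0.375·1.09419e-08 = 0.19375.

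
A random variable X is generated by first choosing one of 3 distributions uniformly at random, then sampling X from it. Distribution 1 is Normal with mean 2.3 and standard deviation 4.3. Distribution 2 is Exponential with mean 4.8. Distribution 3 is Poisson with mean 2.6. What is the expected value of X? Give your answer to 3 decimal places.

Component means — 1: 2.3; 2: 4.8; 3: 2.6.
E[X] = 0.333333·2.3 + 0.333333·4.8 + 0.333333·2.6 = 3.23333.

3.233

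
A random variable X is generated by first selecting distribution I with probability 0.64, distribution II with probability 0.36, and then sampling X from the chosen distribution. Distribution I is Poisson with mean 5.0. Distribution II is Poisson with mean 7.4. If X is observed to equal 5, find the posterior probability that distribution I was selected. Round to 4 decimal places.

Likelihoods P(X=5 | ·): I: 0.175467; II: 0.113031.
Posterior ∝ prior × likelihood. Numerator for I: 0.64·0.175467 = 0.112299.
Normalizing constant: 0.64·0.175467 + 0.36·0.113031 = 0.15299.
P(I | observation) = 0.112299 / 0.15299 = 0.734028.

0.7340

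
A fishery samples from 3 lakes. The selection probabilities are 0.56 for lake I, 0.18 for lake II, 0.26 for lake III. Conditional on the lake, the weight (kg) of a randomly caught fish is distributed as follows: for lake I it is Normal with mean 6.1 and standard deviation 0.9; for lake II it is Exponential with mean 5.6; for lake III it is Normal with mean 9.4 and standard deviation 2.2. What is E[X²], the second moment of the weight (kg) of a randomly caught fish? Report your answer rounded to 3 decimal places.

For each component E[X²] = Var + (mean)², giving I: 38.02; II: 62.72; III: 93.2.
Overall E[X²] = 0.56·38.02 + 0.18·62.72 + 0.26·93.2 = 56.8128.

56.813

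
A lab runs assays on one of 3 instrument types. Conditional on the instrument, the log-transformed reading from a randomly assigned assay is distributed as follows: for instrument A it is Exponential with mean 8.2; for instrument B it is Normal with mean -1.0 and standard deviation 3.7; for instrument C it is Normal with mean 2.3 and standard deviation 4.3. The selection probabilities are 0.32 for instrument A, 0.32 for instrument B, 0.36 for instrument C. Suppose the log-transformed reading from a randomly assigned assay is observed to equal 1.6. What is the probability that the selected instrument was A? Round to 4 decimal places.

0.3489

Likelihoods f(1.6 | ·): A: 0.100333; B: 0.0842331; C: 0.091556.
Posterior ∝ prior × likelihood. Numerator for A: 0.32·0.100333 = 0.0321067.
Normalizing constant: 0.32·0.100333 + 0.32·0.0842331 + 0.36·0.091556 = 0.0920215.
P(A | observation) = 0.0321067 / 0.0920215 = 0.348904.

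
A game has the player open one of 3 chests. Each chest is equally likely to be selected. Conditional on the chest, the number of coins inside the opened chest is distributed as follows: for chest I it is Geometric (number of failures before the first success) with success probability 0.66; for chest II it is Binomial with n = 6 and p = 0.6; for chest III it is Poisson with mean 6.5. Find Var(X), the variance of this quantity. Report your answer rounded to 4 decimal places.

Per component, I: μ=0.515152, E[X²]=1.04591; II: μ=3.6, E[X²]=14.4; III: μ=6.5, E[X²]=48.75.
E[X] = 0.333333·0.515152 + 0.333333·3.6 + 0.333333·6.5 = 3.53838.
E[X²] = 0.333333·1.04591 + 0.333333·14.4 + 0.333333·48.75 = 21.3986.
Var(X) = E[X²] − (E[X])² = 21.3986 − 12.5202 = 8.87848.

8.8785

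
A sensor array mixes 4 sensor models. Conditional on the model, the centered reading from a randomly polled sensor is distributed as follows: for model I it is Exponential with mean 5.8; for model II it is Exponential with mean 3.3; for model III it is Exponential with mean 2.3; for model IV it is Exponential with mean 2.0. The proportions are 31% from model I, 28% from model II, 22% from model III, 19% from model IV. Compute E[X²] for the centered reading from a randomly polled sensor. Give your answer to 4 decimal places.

For each component E[X²] = Var + (mean)², giving I: 67.28; II: 21.78; III: 10.58; IV: 8.
Overall E[X²] = 0.31·67.28 + 0.28·21.78 + 0.22·10.58 + 0.19·8 = 30.8028.

30.8028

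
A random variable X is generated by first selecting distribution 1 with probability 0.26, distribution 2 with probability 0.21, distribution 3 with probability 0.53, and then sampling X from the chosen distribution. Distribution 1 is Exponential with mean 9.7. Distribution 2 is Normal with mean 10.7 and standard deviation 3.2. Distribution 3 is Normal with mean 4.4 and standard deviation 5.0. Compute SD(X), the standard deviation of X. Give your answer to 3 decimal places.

Per component, 1: μ=9.7, E[X²]=188.18; 2: μ=10.7, E[X²]=124.73; 3: μ=4.4, E[X²]=44.36.
E[X] = 0.26·9.7 + 0.21·10.7 + 0.53·4.4 = 7.101.
E[X²] = 0.26·188.18 + 0.21·124.73 + 0.53·44.36 = 98.6309.
Var(X) = E[X²] − (E[X])² = 98.6309 − 50.4242 = 48.2067.
SD(X) = √48.2067 = 6.9431.

6.943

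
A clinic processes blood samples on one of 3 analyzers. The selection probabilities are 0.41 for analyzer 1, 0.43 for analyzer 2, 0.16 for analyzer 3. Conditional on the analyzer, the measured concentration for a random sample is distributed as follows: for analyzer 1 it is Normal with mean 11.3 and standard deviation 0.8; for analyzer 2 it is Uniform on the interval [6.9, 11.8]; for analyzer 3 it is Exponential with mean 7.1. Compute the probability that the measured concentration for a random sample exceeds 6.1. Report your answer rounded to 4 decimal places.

0.9078

Conditional on each analyzer, P(X > 6.1): 1: 1; 2: 1; 3: 0.42352.
By total probability, P(X > 6.1) = 0.41·1 + 0.43·1 + 0.16·0.42352 = 0.907763.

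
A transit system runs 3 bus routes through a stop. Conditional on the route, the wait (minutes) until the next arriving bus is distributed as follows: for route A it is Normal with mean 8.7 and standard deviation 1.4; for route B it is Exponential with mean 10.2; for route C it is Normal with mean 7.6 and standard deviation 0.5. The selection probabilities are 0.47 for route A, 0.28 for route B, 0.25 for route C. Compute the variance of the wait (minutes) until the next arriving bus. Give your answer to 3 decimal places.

Per component, A: μ=8.7, E[X²]=77.65; B: μ=10.2, E[X²]=208.08; C: μ=7.6, E[X²]=58.01.
E[X] = 0.47·8.7 + 0.28·10.2 + 0.25·7.6 = 8.845.
E[X²] = 0.47·77.65 + 0.28·208.08 + 0.25·58.01 = 109.26.
Var(X) = E[X²] − (E[X])² = 109.26 − 78.234 = 31.0264.

31.026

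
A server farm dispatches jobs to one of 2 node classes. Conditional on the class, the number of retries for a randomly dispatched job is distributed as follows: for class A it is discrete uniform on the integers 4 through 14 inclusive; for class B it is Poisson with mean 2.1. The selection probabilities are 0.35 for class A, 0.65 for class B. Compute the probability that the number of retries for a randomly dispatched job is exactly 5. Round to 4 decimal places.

0.0589

Conditional on each class, P(X = 5): A: 0.0909091; B: 0.041677.
By total probability, P(X = 5) = 0.35·0.0909091 + 0.65·0.041677 = 0.0589083.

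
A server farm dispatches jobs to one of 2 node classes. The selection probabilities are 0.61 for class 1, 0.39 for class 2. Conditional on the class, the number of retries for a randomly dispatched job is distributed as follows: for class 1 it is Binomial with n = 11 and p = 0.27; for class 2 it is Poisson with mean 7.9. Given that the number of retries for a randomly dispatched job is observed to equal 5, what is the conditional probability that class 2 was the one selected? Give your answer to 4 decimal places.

Likelihoods P(X=5 | ·): 1: 0.100322; 2: 0.0950666.
Posterior ∝ prior × likelihood. Numerator for 2: 0.39·0.0950666 = 0.037076.
Normalizing constant: 0.61·0.100322 + 0.39·0.0950666 = 0.0982726.
P(2 | observation) = 0.037076 / 0.0982726 = 0.377277.

0.3773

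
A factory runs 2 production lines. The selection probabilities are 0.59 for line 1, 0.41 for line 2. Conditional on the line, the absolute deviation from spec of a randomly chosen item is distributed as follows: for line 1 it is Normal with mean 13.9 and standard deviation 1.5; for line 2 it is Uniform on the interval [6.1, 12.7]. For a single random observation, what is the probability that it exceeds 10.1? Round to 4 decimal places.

Conditional on each line, P(X > 10.1): 1: 0.994351; 2: 0.393939.
By total probability, P(X > 10.1) = 0.59·0.994351 + 0.41·0.393939 = 0.748182.

0.7482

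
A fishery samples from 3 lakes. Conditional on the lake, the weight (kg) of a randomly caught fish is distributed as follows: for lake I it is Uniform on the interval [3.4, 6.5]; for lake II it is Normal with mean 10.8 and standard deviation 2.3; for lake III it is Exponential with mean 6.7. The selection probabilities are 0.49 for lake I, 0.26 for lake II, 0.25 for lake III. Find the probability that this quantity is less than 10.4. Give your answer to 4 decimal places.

Conditional on each lake, P(X < 10.4): I: 1; II: 0.430967; III: 0.788227.
By total probability, P(X < 10.4) = 0.49·1 + 0.26·0.430967 + 0.25·0.788227 = 0.799108.

0.7991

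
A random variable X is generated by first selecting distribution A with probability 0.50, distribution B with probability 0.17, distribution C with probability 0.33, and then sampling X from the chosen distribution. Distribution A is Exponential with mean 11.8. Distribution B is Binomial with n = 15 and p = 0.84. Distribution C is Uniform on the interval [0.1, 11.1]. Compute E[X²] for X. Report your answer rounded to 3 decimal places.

For each component E[X²] = Var + (mean)², giving A: 278.48; B: 160.776; C: 41.4433.
Overall E[X²] = 0.5·278.48 + 0.17·160.776 + 0.33·41.4433 = 180.248.

180.248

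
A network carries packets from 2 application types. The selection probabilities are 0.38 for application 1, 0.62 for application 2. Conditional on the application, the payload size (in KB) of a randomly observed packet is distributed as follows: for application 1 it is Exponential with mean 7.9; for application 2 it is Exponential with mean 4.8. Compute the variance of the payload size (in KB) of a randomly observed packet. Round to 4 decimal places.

40.2647

Per component, 1: μ=7.9, E[X²]=124.82; 2: μ=4.8, E[X²]=46.08.
E[X] = 0.38·7.9 + 0.62·4.8 = 5.978.
E[X²] = 0.38·124.82 + 0.62·46.08 = 76.0012.
Var(X) = E[X²] − (E[X])² = 76.0012 − 35.7365 = 40.2647.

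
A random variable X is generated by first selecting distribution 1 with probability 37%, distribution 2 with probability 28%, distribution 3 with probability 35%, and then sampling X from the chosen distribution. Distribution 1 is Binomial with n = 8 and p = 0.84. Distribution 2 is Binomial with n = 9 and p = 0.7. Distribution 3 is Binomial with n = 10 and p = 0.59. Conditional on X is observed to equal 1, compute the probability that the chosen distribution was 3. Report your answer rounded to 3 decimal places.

Likelihoods P(X=1 | ·): 1: 1.80389e-05; 2: 0.000413343; 3: 0.00193155.
Posterior ∝ prior × likelihood. Numerator for 3: 0.35·0.00193155 = 0.000676044.
Normalizing constant: 0.37·1.80389e-05 + 0.28·0.000413343 + 0.35·0.00193155 = 0.000798454.
P(3 | observation) = 0.000676044 / 0.000798454 = 0.846691.

0.847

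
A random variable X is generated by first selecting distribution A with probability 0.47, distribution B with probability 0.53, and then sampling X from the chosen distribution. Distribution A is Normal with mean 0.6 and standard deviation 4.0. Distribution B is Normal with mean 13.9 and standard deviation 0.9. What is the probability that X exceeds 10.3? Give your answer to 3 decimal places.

0.534

Conditional on each component, P(X > 10.3): A: 0.00765419; B: 0.999968.
By total probability, P(X > 10.3) = 0.47·0.00765419 + 0.53·0.999968 = 0.533581.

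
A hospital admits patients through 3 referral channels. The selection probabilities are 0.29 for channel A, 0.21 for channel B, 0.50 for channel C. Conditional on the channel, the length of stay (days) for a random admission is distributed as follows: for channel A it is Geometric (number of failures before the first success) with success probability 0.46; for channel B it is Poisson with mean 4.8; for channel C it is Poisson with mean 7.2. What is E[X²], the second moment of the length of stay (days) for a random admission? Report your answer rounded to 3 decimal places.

For each component E[X²] = Var + (mean)², giving A: 3.93006; B: 27.84; C: 59.04.
Overall E[X²] = 0.29·3.93006 + 0.21·27.84 + 0.5·59.04 = 36.5061.

36.506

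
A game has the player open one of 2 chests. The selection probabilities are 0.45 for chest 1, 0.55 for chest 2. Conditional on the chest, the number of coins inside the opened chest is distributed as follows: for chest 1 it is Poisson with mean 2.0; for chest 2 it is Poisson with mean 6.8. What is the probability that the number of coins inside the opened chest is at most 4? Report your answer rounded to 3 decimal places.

0.532

Conditional on each chest, P(X ≤ 4): 1: 0.947347; 2: 0.192031.
By total probability, P(X ≤ 4) = 0.45·0.947347 + 0.55·0.192031 = 0.531923.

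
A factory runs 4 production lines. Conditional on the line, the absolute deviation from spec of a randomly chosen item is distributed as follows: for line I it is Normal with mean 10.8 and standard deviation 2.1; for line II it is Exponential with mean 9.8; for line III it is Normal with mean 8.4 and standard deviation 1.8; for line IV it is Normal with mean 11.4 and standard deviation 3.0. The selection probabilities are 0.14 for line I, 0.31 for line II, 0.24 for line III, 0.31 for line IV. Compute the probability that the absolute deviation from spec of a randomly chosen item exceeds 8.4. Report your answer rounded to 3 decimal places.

Conditional on each line, P(X > 8.4): I: 0.873451; II: 0.424373; III: 0.5; IV: 0.841345.
By total probability, P(X > 8.4) = 0.14·0.873451 + 0.31·0.424373 + 0.24·0.5 + 0.31·0.841345 = 0.634656.

0.635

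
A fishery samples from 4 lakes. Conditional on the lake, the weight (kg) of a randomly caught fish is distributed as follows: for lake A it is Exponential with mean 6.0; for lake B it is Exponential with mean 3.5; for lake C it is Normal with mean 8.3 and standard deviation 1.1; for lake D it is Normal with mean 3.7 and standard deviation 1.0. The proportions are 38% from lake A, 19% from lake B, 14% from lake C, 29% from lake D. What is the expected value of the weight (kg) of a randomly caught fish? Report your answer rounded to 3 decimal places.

5.180

Component means — A: 6; B: 3.5; C: 8.3; D: 3.7.
E[X] = 0.38·6 + 0.19·3.5 + 0.14·8.3 + 0.29·3.7 = 5.18.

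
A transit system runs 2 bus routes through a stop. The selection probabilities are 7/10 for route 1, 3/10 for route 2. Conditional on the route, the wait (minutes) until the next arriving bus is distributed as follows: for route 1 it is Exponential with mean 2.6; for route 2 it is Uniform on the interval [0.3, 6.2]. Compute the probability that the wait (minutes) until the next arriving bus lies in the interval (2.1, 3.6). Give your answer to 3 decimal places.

Conditional on each route, P(2.1 < X < 3.6): 1: 0.195466; 2: 0.254237.
By total probability, P(2.1 < X < 3.6) = 0.7·0.195466 + 0.3·0.254237 = 0.213097.

0.213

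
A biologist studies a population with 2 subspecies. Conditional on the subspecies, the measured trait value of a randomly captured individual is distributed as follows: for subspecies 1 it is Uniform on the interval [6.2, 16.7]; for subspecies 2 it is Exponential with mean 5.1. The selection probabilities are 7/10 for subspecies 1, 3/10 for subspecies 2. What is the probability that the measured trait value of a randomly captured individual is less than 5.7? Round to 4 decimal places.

Conditional on each subspecies, P(X < 5.7): 1: 0; 2: 0.672952.
By total probability, P(X < 5.7) = 0.7·0 + 0.3·0.672952 = 0.201885.

0.2019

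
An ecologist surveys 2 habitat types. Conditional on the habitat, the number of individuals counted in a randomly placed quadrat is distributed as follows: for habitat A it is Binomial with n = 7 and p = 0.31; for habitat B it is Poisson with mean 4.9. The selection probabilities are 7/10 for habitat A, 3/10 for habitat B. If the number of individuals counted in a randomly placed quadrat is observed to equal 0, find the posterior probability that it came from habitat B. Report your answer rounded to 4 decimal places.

0.0411

Likelihoods P(X=0 | ·): A: 0.0744635; B: 0.00744658.
Posterior ∝ prior × likelihood. Numerator for B: 0.3·0.00744658 = 0.00223397.
Normalizing constant: 0.7·0.0744635 + 0.3·0.00744658 = 0.0543584.
P(B | observation) = 0.00223397 / 0.0543584 = 0.0410971.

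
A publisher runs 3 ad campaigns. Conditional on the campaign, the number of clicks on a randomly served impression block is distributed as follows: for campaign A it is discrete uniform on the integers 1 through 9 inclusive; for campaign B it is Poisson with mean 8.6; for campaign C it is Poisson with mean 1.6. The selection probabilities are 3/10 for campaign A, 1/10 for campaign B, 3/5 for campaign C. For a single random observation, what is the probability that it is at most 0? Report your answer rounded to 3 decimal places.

0.121

Conditional on each campaign, P(X ≤ 0): A: 0; B: 0.000184106; C: 0.201897.
By total probability, P(X ≤ 0) = 0.3·0 + 0.1·0.000184106 + 0.6·0.201897 = 0.121156.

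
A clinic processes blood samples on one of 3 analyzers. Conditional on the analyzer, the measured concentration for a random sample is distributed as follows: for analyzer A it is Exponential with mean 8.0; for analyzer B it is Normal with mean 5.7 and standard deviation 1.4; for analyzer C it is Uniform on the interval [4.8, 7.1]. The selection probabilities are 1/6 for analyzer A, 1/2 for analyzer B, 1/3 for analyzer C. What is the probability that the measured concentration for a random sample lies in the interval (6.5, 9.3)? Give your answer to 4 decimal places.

Conditional on each analyzer, P(6.5 < X < 9.3): A: 0.131044; B: 0.278791; C: 0.26087.
By total probability, P(6.5 < X < 9.3) = 0.166667·0.131044 + 0.5·0.278791 + 0.333333·0.26087 = 0.248192.

0.2482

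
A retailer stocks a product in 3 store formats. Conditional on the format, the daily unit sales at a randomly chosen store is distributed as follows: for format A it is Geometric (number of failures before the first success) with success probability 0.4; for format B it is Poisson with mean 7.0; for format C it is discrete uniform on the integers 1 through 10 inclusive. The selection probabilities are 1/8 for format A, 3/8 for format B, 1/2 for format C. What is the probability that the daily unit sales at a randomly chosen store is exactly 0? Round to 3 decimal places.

Conditional on each format, P(X = 0): A: 0.4; B: 0.000911882; C: 0.
By total probability, P(X = 0) = 0.125·0.4 + 0.375·0.000911882 + 0.5·0 = 0.050342.

0.050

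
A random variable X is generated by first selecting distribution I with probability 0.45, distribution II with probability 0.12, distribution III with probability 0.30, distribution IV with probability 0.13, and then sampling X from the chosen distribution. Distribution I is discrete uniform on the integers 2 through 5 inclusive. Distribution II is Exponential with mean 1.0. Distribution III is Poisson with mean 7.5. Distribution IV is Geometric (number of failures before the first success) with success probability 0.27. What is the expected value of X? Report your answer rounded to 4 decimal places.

Component means — I: 3.5; II: 1; III: 7.5; IV: 2.7037.
E[X] = 0.45·3.5 + 0.12·1 + 0.3·7.5 + 0.13·2.7037 = 4.29648.

4.2965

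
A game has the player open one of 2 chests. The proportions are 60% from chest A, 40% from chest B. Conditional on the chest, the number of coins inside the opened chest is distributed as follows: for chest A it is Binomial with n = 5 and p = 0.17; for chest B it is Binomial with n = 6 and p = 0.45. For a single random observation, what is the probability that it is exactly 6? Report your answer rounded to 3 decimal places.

0.003

Conditional on each chest, P(X = 6): A: 0; B: 0.00830377.
By total probability, P(X = 6) = 0.6·0 + 0.4·0.00830377 = 0.00332151.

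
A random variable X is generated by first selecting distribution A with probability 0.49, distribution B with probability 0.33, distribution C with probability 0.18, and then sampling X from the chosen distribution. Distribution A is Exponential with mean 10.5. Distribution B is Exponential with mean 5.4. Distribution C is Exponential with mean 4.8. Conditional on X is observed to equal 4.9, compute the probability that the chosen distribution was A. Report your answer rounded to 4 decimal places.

Likelihoods f(4.9 | ·): A: 0.0597228; B: 0.074735; C: 0.0750614.
Posterior ∝ prior × likelihood. Numerator for A: 0.49·0.0597228 = 0.0292642.
Normalizing constant: 0.49·0.0597228 + 0.33·0.074735 + 0.18·0.0750614 = 0.0674378.
P(A | observation) = 0.0292642 / 0.0674378 = 0.433943.

0.4339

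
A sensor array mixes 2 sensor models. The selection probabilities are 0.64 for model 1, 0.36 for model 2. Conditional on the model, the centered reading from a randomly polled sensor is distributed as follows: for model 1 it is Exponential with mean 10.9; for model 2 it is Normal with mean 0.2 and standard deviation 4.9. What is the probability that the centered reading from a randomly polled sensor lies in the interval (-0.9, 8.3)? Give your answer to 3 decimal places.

0.535

Conditional on each model, P(-0.9 < X < 8.3): 1: 0.53302; 2: 0.539653.
By total probability, P(-0.9 < X < 8.3) = 0.64·0.53302 + 0.36·0.539653 = 0.535407.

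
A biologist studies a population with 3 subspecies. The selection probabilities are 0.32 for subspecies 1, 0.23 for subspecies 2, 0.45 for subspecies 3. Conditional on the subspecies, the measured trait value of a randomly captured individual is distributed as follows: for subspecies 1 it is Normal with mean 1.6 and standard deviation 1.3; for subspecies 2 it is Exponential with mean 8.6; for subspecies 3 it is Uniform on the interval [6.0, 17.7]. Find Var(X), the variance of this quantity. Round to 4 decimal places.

Per component, 1: μ=1.6, E[X²]=4.25; 2: μ=8.6, E[X²]=147.92; 3: μ=11.85, E[X²]=151.83.
E[X] = 0.32·1.6 + 0.23·8.6 + 0.45·11.85 = 7.8225.
E[X²] = 0.32·4.25 + 0.23·147.92 + 0.45·151.83 = 103.705.
Var(X) = E[X²] − (E[X])² = 103.705 − 61.1915 = 42.5136.

42.5136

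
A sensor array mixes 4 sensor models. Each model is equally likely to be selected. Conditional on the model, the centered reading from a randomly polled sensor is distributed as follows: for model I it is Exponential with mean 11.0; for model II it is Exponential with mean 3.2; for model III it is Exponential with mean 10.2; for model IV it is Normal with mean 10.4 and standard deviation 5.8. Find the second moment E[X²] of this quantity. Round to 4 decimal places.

For each component E[X²] = Var + (mean)², giving I: 242; II: 20.48; III: 208.08; IV: 141.8.
Overall E[X²] = 0.25·242 + 0.25·20.48 + 0.25·208.08 + 0.25·141.8 = 153.09.

153.0900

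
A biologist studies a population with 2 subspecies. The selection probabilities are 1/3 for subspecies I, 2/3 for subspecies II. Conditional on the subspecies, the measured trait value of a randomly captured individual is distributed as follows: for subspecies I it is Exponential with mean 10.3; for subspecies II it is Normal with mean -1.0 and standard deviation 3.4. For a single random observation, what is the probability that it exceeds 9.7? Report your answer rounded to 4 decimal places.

0.1305

Conditional on each subspecies, P(X > 9.7): I: 0.389946; II: 0.000824609.
By total probability, P(X > 9.7) = 0.333333·0.389946 + 0.666667·0.000824609 = 0.130532.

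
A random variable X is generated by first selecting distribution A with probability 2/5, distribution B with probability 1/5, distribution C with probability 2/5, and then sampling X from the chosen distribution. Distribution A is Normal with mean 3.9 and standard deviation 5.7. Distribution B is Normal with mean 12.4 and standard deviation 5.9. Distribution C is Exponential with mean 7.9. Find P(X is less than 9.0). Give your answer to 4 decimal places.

Conditional on each component, P(X < 9.0): A: 0.814536; B: 0.282216; C: 0.679938.
By total probability, P(X < 9.0) = 0.4·0.814536 + 0.2·0.282216 + 0.4·0.679938 = 0.654233.

0.6542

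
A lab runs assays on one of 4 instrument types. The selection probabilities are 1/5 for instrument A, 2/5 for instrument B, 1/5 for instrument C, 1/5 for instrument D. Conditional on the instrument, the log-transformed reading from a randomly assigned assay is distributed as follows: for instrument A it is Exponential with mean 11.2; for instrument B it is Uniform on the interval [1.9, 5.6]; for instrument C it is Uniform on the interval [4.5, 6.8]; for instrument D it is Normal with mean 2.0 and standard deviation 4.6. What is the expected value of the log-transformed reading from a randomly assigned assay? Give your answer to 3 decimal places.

Component means — A: 11.2; B: 3.75; C: 5.65; D: 2.
E[X] = 0.2·11.2 + 0.4·3.75 + 0.2·5.65 + 0.2·2 = 5.27.

5.270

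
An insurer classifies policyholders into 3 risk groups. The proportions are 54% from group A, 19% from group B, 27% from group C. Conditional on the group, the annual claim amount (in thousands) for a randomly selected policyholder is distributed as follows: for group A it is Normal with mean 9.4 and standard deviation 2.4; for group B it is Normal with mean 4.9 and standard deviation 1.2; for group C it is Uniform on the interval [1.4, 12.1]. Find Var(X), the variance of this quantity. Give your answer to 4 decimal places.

9.2371

Per component, A: μ=9.4, E[X²]=94.12; B: μ=4.9, E[X²]=25.45; C: μ=6.75, E[X²]=55.1033.
E[X] = 0.54·9.4 + 0.19·4.9 + 0.27·6.75 = 7.8295.
E[X²] = 0.54·94.12 + 0.19·25.45 + 0.27·55.1033 = 70.5382.
Var(X) = E[X²] − (E[X])² = 70.5382 − 61.3011 = 9.23713.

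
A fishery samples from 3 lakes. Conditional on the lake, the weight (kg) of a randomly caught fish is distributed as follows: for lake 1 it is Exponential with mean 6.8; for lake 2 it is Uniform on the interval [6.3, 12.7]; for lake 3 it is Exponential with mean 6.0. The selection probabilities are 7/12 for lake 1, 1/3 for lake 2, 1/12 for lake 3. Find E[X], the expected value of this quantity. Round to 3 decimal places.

Component means — 1: 6.8; 2: 9.5; 3: 6.
E[X] = 0.583333·6.8 + 0.333333·9.5 + 0.0833333·6 = 7.63333.

7.633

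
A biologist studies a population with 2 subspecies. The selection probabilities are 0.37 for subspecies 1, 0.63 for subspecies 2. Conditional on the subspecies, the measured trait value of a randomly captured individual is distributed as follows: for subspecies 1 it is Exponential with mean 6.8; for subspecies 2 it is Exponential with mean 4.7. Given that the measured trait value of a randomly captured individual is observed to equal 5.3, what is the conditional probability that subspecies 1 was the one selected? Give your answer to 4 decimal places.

Likelihoods f(5.3 | ·): 1: 0.0674523; 2: 0.0688915.
Posterior ∝ prior × likelihood. Numerator for 1: 0.37·0.0674523 = 0.0249574.
Normalizing constant: 0.37·0.0674523 + 0.63·0.0688915 = 0.068359.
P(1 | observation) = 0.0249574 / 0.068359 = 0.365092.

0.3651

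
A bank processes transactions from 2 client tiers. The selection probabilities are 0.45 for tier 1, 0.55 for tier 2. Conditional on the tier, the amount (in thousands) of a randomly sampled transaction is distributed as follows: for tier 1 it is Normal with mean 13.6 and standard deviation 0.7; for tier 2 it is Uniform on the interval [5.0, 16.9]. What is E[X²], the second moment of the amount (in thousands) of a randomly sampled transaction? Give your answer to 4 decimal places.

155.8893

For each component E[X²] = Var + (mean)², giving 1: 185.45; 2: 131.703.
Overall E[X²] = 0.45·185.45 + 0.55·131.703 = 155.889.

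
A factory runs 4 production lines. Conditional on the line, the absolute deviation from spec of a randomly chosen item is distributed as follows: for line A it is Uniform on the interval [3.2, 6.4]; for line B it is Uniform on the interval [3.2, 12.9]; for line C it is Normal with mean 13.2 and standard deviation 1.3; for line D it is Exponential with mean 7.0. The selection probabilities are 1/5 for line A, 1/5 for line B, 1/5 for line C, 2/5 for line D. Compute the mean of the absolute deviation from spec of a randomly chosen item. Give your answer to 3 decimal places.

Component means — A: 4.8; B: 8.05; C: 13.2; D: 7.
E[X] = 0.2·4.8 + 0.2·8.05 + 0.2·13.2 + 0.4·7 = 8.01.

8.010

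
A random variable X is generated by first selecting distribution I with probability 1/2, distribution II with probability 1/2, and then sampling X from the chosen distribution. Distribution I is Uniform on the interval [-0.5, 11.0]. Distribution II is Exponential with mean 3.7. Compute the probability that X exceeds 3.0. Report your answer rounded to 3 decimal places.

0.570

Conditional on each component, P(X > 3.0): I: 0.695652; II: 0.444498.
By total probability, P(X > 3.0) = 0.5·0.695652 + 0.5·0.444498 = 0.570075.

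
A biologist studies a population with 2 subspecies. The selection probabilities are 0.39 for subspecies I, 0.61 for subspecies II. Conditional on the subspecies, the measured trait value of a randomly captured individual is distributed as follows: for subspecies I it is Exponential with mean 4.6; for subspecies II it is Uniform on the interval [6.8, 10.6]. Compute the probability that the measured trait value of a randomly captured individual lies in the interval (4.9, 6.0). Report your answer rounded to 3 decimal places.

Conditional on each subspecies, P(4.9 < X < 6.0): I: 0.0733035; II: 0.
By total probability, P(4.9 < X < 6.0) = 0.39·0.0733035 + 0.61·0 = 0.0285884.

0.029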